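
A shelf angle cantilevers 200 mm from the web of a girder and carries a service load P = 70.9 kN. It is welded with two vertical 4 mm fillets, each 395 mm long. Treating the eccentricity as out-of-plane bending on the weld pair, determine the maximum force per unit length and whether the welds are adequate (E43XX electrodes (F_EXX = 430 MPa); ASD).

L_w = 2 × 395 = 790 mm; section modulus (unit throat) S = 2 × L²/6 = 52010 mm².
Direct shear f_v = P/L_w = 70.9×10³/790 = 89.75 N/mm.
Moment M = P × e = 70.9×10³ × 200 = 14180000 N·mm; bending f_b = M/S = 272.6 N/mm.
f_max = √(f_v² + f_b²) = √(89.75² + 272.6²) = 287 N/mm.
r_n/Ω = (1/2.0) × 0.6 × 430 × (0.707 × 4) = 364.8 N/mm → adequate.

f_max ≈ 287 N/mm; adequate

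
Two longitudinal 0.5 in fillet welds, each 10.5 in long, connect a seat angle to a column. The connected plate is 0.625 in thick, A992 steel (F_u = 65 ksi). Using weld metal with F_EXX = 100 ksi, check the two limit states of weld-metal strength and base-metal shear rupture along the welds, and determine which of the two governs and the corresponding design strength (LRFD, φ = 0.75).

φR_n ≈ 334 kip (weld metal governs)

t_e = 0.707 × 0.5 = 0.3535 in; L = 21 in.
Weld metal: φR_n = 0.75 × 0.6 × 100 × 0.3535 × 21 = 334.1 kip.
Base metal (shear rupture): φR_n = 0.75 × 0.6 × 65 × 0.625 × 21 = 383.9 kip.
Governing: weld metal.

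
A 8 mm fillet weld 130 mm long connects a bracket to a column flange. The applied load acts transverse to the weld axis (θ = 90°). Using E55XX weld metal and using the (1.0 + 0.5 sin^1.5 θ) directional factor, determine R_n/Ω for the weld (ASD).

R_n/Ω ≈ 182 kN

E55XX → F_EXX = 550 MPa.
t_e = 0.707 × 8 = 5.656 mm; A_we = 5.656 × 130 = 735.3 mm².
Directional factor: 1.0 + 0.5 sin^1.5(90°) = 1.5.
F_nw = 0.6 × 550 × 1.5 = 495 MPa.
R_n/Ω = (495 × 735.3) / 2.0 × 10⁻³ = 182 kN.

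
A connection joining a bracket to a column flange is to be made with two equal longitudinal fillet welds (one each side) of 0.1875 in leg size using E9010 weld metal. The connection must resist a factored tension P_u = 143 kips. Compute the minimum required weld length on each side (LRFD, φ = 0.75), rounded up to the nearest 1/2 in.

E90XX → F_EXX = 90 ksi.
Throat t_e = 0.707 × 0.1875 = 0.1326 in.
φr_n = 0.75 × 0.6 × 90 × 0.1326 = 5.369 kips/in.
L_req = P_u / φr_n = 143 / 5.369 = 26.64 in total.
Per side: 26.64 / 2 = 13.32 in.
Round up → use L = 13.5 in on each side.

L = 13.5 in on each side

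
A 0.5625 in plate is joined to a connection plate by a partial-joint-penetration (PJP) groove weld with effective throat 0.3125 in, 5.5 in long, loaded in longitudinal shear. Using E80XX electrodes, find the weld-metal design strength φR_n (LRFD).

φR_n ≈ 61.9 kips

E80XX → F_EXX = 80 ksi.
Effective throat (given) t_e = 0.3125 in.
A_we = 0.3125 × 5.5 = 1.719 in².
F_nw = 0.6 F_EXX = 48 ksi.
φR_n = 0.75 × 48 × 1.719 = 61.88 kips.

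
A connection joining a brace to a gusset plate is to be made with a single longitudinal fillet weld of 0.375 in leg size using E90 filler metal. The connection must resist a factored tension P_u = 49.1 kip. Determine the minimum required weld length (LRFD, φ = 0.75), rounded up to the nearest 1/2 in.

L = 5 in

E90XX → F_EXX = 90 ksi.
Throat t_e = 0.707 × 0.375 = 0.2651 in.
φr_n = 0.75 × 0.6 × 90 × 0.2651 = 10.74 kip/in.
L_req = P_u / φr_n = 49.1 / 10.74 = 4.573 in total.
Round up → use L = 5 in.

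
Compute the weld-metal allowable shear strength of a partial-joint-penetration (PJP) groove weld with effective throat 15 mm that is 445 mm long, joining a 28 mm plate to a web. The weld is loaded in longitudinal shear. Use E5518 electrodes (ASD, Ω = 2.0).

R_n/Ω ≈ 1100 kN

E55XX → F_EXX = 550 MPa.
Effective throat (given) t_e = 15 mm.
A_we = 15 × 445 = 6675 mm².
F_nw = 0.6 F_EXX = 330 MPa.
R_n/Ω = (330 × 6675) / 2.0 × 10⁻³ = 1101 kN.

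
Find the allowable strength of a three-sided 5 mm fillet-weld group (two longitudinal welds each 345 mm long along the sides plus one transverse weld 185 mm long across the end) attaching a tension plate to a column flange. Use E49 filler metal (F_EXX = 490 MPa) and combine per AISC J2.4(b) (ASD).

R_n/Ω ≈ 455 kN

t_e = 0.707 × 5 = 3.535 mm.
R_nwl = 0.6 × 490 × 3.535 × 690 × 10⁻³ = 717.1 kN (longitudinal, 2 welds).
R_nwt = 0.6 × 490 × 3.535 × 185 × 10⁻³ = 192.3 kN (transverse, base value).
(i) R_nwl + R_nwt = 909.4 kN; (ii) 0.85 R_nwl + 1.5 R_nwt = 897.9 kN.
R_n = max = 909.4 kN [governs: (i)]; R_n/Ω = 454.7 kN.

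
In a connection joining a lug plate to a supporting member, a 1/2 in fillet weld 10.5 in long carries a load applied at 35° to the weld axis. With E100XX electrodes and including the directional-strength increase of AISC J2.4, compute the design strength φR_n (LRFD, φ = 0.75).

φR_n ≈ 203 kips

E100XX → F_EXX = 100 ksi.
t_e = 0.707 × 0.5 = 0.3535 in; A_we = 0.3535 × 10.5 = 3.712 in².
Directional factor: 1.0 + 0.5 sin^1.5(35°) = 1.217.
F_nw = 0.6 × 100 × 1.217 = 73.03 ksi.
φR_n = 0.75 × 73.03 × 3.712 = 203.3 kips.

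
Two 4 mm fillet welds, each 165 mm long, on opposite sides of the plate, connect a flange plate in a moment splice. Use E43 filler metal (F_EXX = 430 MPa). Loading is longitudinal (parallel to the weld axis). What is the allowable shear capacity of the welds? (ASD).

R_n/Ω ≈ 120 kN

Effective throat t_e = 0.707 × 4 = 2.828 mm.
Total length L = 330 mm; A_we = 2.828 × 330 = 933.2 mm².
F_nw = 0.6 F_EXX = 0.6 × 430 = 258 MPa.
R_n = 258 × 933.2 × 10⁻³ = 240.8 kN; R_n/Ω = 240.8/2.0 = 120.4 kN.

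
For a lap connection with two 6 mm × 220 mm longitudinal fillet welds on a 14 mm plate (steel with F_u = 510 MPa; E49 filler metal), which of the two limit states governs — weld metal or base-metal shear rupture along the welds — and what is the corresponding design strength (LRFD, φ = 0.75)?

φR_n ≈ 412 kN (weld metal governs)

E49XX → F_EXX = 490 MPa.
t_e = 0.707 × 6 = 4.242 mm; L = 440 mm.
Weld metal: φR_n = 0.75 × 0.6 × 490 × 4.242 × 440 × 10⁻³ = 411.6 kN.
Base metal (shear rupture): φR_n = 0.75 × 0.6 × 510 × 14 × 440 × 10⁻³ = 1414 kN.
Governing: weld metal.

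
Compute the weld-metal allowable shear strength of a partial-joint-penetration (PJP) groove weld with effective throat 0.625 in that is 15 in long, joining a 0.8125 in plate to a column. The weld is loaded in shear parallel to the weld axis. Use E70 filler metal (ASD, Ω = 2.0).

R_n/Ω ≈ 197 kip

E70XX → F_EXX = 70 ksi.
Effective throat (given) t_e = 0.625 in.
A_we = 0.625 × 15 = 9.375 in².
F_nw = 0.6 F_EXX = 42 ksi.
R_n/Ω = (42 × 9.375) / 2.0 = 196.9 kip.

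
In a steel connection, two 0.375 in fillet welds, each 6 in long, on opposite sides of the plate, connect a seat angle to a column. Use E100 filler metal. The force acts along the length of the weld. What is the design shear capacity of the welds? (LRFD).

φR_n ≈ 143 kip

E100XX → F_EXX = 100 ksi.
Effective throat t_e = 0.707 × 0.375 = 0.2651 in.
Total length L = 12 in; A_we = 0.2651 × 12 = 3.181 in².
F_nw = 0.6 F_EXX = 0.6 × 100 = 60 ksi.
φR_n = 0.75 × 60 × 3.181 = 143.2 kip.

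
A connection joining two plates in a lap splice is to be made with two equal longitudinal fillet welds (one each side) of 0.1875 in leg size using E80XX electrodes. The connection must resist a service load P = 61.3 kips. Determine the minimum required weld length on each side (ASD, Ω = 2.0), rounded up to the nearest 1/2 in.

L = 10 in on each side

E80XX → F_EXX = 80 ksi.
Throat t_e = 0.707 × 0.1875 = 0.1326 in.
r_n/Ω = (0.6 × 80 × 0.1326) / 2.0 = 3.181 kip/in.
L_req = P / (r_n/Ω) = 61.3 / 3.181 = 19.27 in total.
Per side: 19.27 / 2 = 9.634 in.
Round up → use L = 10 in on each side.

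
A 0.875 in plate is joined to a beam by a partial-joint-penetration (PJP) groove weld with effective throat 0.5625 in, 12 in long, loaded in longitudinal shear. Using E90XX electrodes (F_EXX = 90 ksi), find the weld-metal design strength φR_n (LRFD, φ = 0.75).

φR_n ≈ 273 kips

Effective throat (given) t_e = 0.5625 in.
A_we = 0.5625 × 12 = 6.75 in².
F_nw = 0.6 F_EXX = 54 ksi.
φR_n = 0.75 × 54 × 6.75 = 273.4 kips.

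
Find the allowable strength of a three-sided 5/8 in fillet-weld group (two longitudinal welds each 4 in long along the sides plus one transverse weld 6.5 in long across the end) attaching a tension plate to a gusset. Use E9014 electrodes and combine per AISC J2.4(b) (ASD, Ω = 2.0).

R_n/Ω ≈ 197 kip

E90XX → F_EXX = 90 ksi.
t_e = 0.707 × 0.625 = 0.4419 in.
R_nwl = 0.6 × 90 × 0.4419 × 8 = 190.9 kip (longitudinal, 2 welds).
R_nwt = 0.6 × 90 × 0.4419 × 6.5 = 155.1 kip (transverse, base value).
(i) R_nwl + R_nwt = 346 kip; (ii) 0.85 R_nwl + 1.5 R_nwt = 394.9 kip.
R_n = max = 394.9 kip [governs: (ii)]; R_n/Ω = 197.5 kip.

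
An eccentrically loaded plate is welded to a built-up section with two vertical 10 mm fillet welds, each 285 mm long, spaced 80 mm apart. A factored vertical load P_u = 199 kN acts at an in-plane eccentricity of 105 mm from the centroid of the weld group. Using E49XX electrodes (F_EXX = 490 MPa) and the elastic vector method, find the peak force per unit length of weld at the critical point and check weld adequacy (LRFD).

f_max ≈ 815 N/mm; adequate

Total weld length L_w = 570 mm. Treat welds as unit-width lines.
Polar moment about centroid: J = 2[d³/12 + d(b/2)²] = 2[285³/12 + 285×40²] = 4770000 mm³.
Direct shear f_v = P/L_w = 199×10³ / 570 = 349.1 N/mm (vertical).
Torsion M = P·e = 199×10³ × 105 = 20895000 N·mm.
Critical point at (x, y) = (40, 142.5) from centroid. f_tx = M·y/J = 624.2 N/mm; f_ty = M·x/J = 175.2 N/mm.
Resultant f_max = √[f_tx² + (f_v + f_ty)²] = √[624.2² + (349.1 + 175.2)²] = 815.2 N/mm.
Capacity per unit length: φr_n = 0.75 × 0.6 × 490 × (0.707 × 10) = 1559 N/mm.
815.2 ≤ 1559 → adequate.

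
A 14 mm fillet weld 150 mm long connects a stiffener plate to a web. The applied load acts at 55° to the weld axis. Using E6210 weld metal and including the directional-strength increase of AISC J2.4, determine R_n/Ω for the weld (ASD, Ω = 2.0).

R_n/Ω ≈ 379 kN

E62XX → F_EXX = 620 MPa.
t_e = 0.707 × 14 = 9.898 mm; A_we = 9.898 × 150 = 1485 mm².
Directional factor: 1.0 + 0.5 sin^1.5(55°) = 1.371.
F_nw = 0.6 × 620 × 1.371 = 509.9 MPa.
R_n/Ω = (509.9 × 1485) / 2.0 × 10⁻³ = 378.5 kN.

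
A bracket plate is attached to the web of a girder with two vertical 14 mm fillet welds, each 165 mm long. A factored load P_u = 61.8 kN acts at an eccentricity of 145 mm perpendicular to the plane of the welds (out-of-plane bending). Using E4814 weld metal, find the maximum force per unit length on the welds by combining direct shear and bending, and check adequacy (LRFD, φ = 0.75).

E48XX → F_EXX = 480 MPa.
L_w = 2 × 165 = 330 mm; section modulus (unit throat) S = 2 × L²/6 = 9075 mm².
Direct shear f_v = P/L_w = 61.8×10³/330 = 187.3 N/mm.
Moment M = P × e = 61.8×10³ × 145 = 8961000 N·mm; bending f_b = M/S = 987.4 N/mm.
f_max = √(f_v² + f_b²) = √(187.3² + 987.4²) = 1005 N/mm.
φr_n = 0.75 × 0.6 × 480 × (0.707 × 14) = 2138 N/mm → adequate.

f_max ≈ 1010 N/mm; adequate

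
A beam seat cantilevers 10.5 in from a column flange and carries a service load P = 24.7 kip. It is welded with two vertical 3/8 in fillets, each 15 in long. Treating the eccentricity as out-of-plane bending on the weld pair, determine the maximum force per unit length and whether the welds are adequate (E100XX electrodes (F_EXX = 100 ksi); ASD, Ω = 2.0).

f_max ≈ 3.55 kip/in; adequate

L_w = 2 × 15 = 30 in; section modulus (unit throat) S = 2 × L²/6 = 75 in².
Direct shear f_v = P/L_w = 24.7/30 = 0.8233 kip/in.
Moment M = P × e = 24.7 × 10.5 = 259.35 kip·in; bending f_b = M/S = 3.458 kip/in.
f_max = √(f_v² + f_b²) = √(0.8233² + 3.458²) = 3.555 kip/in.
r_n/Ω = (1/2.0) × 0.6 × 100 × (0.707 × 0.375) = 7.954 kip/in → adequate.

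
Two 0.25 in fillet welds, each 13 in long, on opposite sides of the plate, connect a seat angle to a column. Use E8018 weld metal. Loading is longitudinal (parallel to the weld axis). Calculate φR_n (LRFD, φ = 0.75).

E80XX → F_EXX = 80 ksi.
Effective throat t_e = 0.707 × 0.25 = 0.1767 in.
Total length L = 26 in; A_we = 0.1767 × 26 = 4.595 in².
F_nw = 0.6 F_EXX = 0.6 × 80 = 48 ksi.
φR_n = 0.75 × 48 × 4.595 = 165.4 kip.

φR_n ≈ 165 kip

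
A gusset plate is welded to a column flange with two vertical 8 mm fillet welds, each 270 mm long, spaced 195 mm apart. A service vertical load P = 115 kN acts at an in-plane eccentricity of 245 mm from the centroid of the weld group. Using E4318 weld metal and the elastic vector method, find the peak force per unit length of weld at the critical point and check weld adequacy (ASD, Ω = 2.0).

f_max ≈ 704 N/mm; adequate

E43XX → F_EXX = 430 MPa.
Total weld length L_w = 540 mm. Treat welds as unit-width lines.
Polar moment about centroid: J = 2[d³/12 + d(b/2)²] = 2[270³/12 + 270×97.5²] = 8414000 mm³.
Direct shear f_v = P/L_w = 115×10³ / 540 = 213 N/mm (vertical).
Torsion M = P·e = 115×10³ × 245 = 28175000 N·mm.
Critical point at (x, y) = (97.5, 135) from centroid. f_tx = M·y/J = 452.1 N/mm; f_ty = M·x/J = 326.5 N/mm.
Resultant f_max = √[f_tx² + (f_v + f_ty)²] = √[452.1² + (213 + 326.5)²] = 703.8 N/mm.
Capacity per unit length: r_n/Ω = (1/2.0) × 0.6 × 430 × (0.707 × 8) = 729.6 N/mm.
703.8 ≤ 729.6 → adequate.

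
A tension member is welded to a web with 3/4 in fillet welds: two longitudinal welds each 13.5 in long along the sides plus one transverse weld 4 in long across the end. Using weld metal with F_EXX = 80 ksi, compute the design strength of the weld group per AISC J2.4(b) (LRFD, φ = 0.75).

t_e = 0.707 × 0.75 = 0.5302 in.
R_nwl = 0.6 × 80 × 0.5302 × 27 = 687.2 kips (longitudinal, 2 welds).
R_nwt = 0.6 × 80 × 0.5302 × 4 = 101.8 kips (transverse, base value).
(i) R_nwl + R_nwt = 789 kips; (ii) 0.85 R_nwl + 1.5 R_nwt = 736.8 kips.
R_n = max = 789 kips [governs: (i)]; φR_n = 591.8 kips.

φR_n ≈ 592 kips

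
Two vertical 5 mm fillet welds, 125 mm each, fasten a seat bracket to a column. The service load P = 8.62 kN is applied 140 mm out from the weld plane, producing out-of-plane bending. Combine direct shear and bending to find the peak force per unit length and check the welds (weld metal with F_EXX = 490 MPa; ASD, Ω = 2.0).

L_w = 2 × 125 = 250 mm; section modulus (unit throat) S = 2 × L²/6 = 5208 mm².
Direct shear f_v = P/L_w = 8.62×10³/250 = 34.48 N/mm.
Moment M = P × e = 8.62×10³ × 140 = 1206800 N·mm; bending f_b = M/S = 231.7 N/mm.
f_max = √(f_v² + f_b²) = √(34.48² + 231.7²) = 234.3 N/mm.
r_n/Ω = (1/2.0) × 0.6 × 490 × (0.707 × 5) = 519.6 N/mm → adequate.

f_max ≈ 234 N/mm; adequate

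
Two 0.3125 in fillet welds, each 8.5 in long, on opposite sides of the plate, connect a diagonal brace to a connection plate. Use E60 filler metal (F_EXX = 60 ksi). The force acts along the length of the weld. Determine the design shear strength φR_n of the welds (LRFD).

φR_n ≈ 101 kip

Effective throat t_e = 0.707 × 0.3125 = 0.2209 in.
Total length L = 17 in; A_we = 0.2209 × 17 = 3.756 in².
F_nw = 0.6 F_EXX = 0.6 × 60 = 36 ksi.
φR_n = 0.75 × 36 × 3.756 = 101.4 kip.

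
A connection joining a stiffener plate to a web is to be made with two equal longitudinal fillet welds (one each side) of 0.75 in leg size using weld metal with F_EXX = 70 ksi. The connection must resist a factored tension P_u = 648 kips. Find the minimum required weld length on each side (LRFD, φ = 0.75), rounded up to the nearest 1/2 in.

Throat t_e = 0.707 × 0.75 = 0.5302 in.
φr_n = 0.75 × 0.6 × 70 × 0.5302 = 16.7 kips/in.
L_req = P_u / φr_n = 648 / 16.7 = 38.8 in total.
Per side: 38.8 / 2 = 19.4 in.
Round up → use L = 19.5 in on each side.

L = 19.5 in on each side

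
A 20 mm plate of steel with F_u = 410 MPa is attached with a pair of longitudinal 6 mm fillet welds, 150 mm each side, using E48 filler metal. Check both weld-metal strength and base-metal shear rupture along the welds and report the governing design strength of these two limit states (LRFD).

E48XX → F_EXX = 480 MPa.
t_e = 0.707 × 6 = 4.242 mm; L = 300 mm.
Weld metal: φR_n = 0.75 × 0.6 × 480 × 4.242 × 300 × 10⁻³ = 274.9 kN.
Base metal (shear rupture): φR_n = 0.75 × 0.6 × 410 × 20 × 300 × 10⁻³ = 1107 kN.
Governing: weld metal.

φR_n ≈ 275 kN (weld metal governs)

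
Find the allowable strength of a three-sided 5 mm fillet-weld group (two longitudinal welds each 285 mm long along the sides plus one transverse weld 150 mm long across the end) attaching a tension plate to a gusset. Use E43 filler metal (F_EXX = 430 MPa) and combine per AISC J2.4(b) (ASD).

t_e = 0.707 × 5 = 3.535 mm.
R_nwl = 0.6 × 430 × 3.535 × 570 × 10⁻³ = 519.9 kN (longitudinal, 2 welds).
R_nwt = 0.6 × 430 × 3.535 × 150 × 10⁻³ = 136.8 kN (transverse, base value).
(i) R_nwl + R_nwt = 656.7 kN; (ii) 0.85 R_nwl + 1.5 R_nwt = 647.1 kN.
R_n = max = 656.7 kN [governs: (i)]; R_n/Ω = 328.3 kN.

R_n/Ω ≈ 328 kN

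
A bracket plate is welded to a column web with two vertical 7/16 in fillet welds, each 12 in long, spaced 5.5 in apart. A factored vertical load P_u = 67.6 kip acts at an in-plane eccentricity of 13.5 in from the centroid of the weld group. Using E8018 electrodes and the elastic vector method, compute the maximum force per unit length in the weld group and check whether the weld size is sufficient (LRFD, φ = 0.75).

f_max ≈ 14.2 kip/in; NOT adequate

E80XX → F_EXX = 80 ksi.
Total weld length L_w = 24 in. Treat welds as unit-width lines.
Polar moment about centroid: J = 2[d³/12 + d(b/2)²] = 2[12³/12 + 12×2.75²] = 469.5 in³.
Direct shear f_v = P/L_w = 67.6 / 24 = 2.817 kip/in (vertical).
Torsion M = P·e = 67.6 × 13.5 = 912.6 kip·in.
Critical point at (x, y) = (2.75, 6) from centroid. f_tx = M·y/J = 11.66 kip/in; f_ty = M·x/J = 5.345 kip/in.
Resultant f_max = √[f_tx² + (f_v + f_ty)²] = √[11.66² + (2.817 + 5.345)²] = 14.24 kip/in.
Capacity per unit length: φr_n = 0.75 × 0.6 × 80 × (0.707 × 0.4375) = 11.14 kip/in.
14.24 > 11.14 → NOT adequate.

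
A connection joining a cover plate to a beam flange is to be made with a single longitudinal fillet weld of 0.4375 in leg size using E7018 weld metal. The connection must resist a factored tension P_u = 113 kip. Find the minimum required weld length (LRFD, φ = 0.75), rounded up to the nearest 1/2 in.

E70XX → F_EXX = 70 ksi.
Throat t_e = 0.707 × 0.4375 = 0.3093 in.
φr_n = 0.75 × 0.6 × 70 × 0.3093 = 9.743 kip/in.
L_req = P_u / φr_n = 113 / 9.743 = 11.6 in total.
Round up → use L = 12 in.

L = 12 in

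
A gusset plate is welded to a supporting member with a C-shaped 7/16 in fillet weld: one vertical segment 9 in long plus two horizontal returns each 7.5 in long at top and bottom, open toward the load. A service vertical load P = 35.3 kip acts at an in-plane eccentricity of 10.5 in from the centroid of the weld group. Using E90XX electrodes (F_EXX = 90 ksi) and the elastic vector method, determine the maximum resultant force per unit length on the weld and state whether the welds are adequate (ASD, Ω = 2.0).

f_max ≈ 6.12 kip/in; adequate

Total weld length L_w = 24 in. Treat welds as unit-width lines.
Centroid: x̄ = 2×7.5×3.75 / 24 = 2.344 in from the vertical weld.
Polar moment about centroid: J = I_x + I_y = [9³/12 + 2×7.5×4.5²] + [9×2.344² + 2(7.5³/12 + 7.5×1.406²)] = 513.9 in³.
Direct shear f_v = P/L_w = 35.3 / 24 = 1.471 kip/in (vertical).
Torsion M = P·e = 35.3 × 10.5 = 370.65 kip·in.
Critical point at (x, y) = (5.156, 4.5) from centroid. f_tx = M·y/J = 3.246 kip/in; f_ty = M·x/J = 3.719 kip/in.
Resultant f_max = √[f_tx² + (f_v + f_ty)²] = √[3.246² + (1.471 + 3.719)²] = 6.121 kip/in.
Capacity per unit length: r_n/Ω = (1/2.0) × 0.6 × 90 × (0.707 × 0.4375) = 8.351 kip/in.
6.121 ≤ 8.351 → adequate.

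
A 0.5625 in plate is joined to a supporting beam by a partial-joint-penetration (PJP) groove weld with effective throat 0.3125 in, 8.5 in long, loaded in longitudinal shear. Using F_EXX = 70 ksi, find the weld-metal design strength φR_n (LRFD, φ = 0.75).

Effective throat (given) t_e = 0.3125 in.
A_we = 0.3125 × 8.5 = 2.656 in².
F_nw = 0.6 F_EXX = 42 ksi.
φR_n = 0.75 × 42 × 2.656 = 83.67 kips.

φR_n ≈ 83.7 kips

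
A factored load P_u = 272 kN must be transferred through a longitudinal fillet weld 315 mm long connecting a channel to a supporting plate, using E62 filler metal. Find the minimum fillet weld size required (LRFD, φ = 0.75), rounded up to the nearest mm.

E62XX → F_EXX = 620 MPa.
Total weld length L = 315 mm.
Required throat t_e = P_u / (φ × 0.6 F_EXX × L) = 272 / (0.75 × 0.6 × 620 × 315 × 10⁻³) = 3.095 mm.
Required leg w = t_e / 0.707 = 4.378 mm → use 5 mm.

w = 5 mm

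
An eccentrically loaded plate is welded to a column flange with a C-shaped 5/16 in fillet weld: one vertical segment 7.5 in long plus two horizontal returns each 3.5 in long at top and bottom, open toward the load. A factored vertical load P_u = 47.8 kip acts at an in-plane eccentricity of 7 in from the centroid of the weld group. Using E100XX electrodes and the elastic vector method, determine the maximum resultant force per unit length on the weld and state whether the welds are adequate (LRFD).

f_max ≈ 12.3 kip/in; NOT adequate

E100XX → F_EXX = 100 ksi.
Total weld length L_w = 14.5 in. Treat welds as unit-width lines.
Centroid: x̄ = 2×3.5×1.75 / 14.5 = 0.8448 in from the vertical weld.
Polar moment about centroid: J = I_x + I_y = [7.5³/12 + 2×3.5×3.75²] + [7.5×0.8448² + 2(3.5³/12 + 3.5×0.9052²)] = 151.8 in³.
Direct shear f_v = P/L_w = 47.8 / 14.5 = 3.297 kip/in (vertical).
Torsion M = P·e = 47.8 × 7 = 334.6 kip·in.
Critical point at (x, y) = (2.655, 3.75) from centroid. f_tx = M·y/J = 8.264 kip/in; f_ty = M·x/J = 5.851 kip/in.
Resultant f_max = √[f_tx² + (f_v + f_ty)²] = √[8.264² + (3.297 + 5.851)²] = 12.33 kip/in.
Capacity per unit length: φr_n = 0.75 × 0.6 × 100 × (0.707 × 0.3125) = 9.942 kip/in.
12.33 > 9.942 → NOT adequate.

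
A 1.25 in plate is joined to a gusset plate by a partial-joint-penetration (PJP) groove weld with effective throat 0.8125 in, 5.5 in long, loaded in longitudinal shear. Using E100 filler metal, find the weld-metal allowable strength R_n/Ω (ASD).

R_n/Ω ≈ 134 kips

E100XX → F_EXX = 100 ksi.
Effective throat (given) t_e = 0.8125 in.
A_we = 0.8125 × 5.5 = 4.469 in².
F_nw = 0.6 F_EXX = 60 ksi.
R_n/Ω = (60 × 4.469) / 2.0 = 134.1 kips.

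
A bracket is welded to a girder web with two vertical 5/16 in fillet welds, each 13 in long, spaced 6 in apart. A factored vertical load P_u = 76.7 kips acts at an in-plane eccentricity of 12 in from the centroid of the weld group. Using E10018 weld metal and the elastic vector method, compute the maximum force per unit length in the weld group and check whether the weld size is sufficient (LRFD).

f_max ≈ 12.5 kip/in; NOT adequate

E100XX → F_EXX = 100 ksi.
Total weld length L_w = 26 in. Treat welds as unit-width lines.
Polar moment about centroid: J = 2[d³/12 + d(b/2)²] = 2[13³/12 + 13×3²] = 600.2 in³.
Direct shear f_v = P/L_w = 76.7 / 26 = 2.95 kip/in (vertical).
Torsion M = P·e = 76.7 × 12 = 920.4 kip·in.
Critical point at (x, y) = (3, 6.5) from centroid. f_tx = M·y/J = 9.968 kip/in; f_ty = M·x/J = 4.601 kip/in.
Resultant f_max = √[f_tx² + (f_v + f_ty)²] = √[9.968² + (2.95 + 4.601)²] = 12.51 kip/in.
Capacity per unit length: φr_n = 0.75 × 0.6 × 100 × (0.707 × 0.3125) = 9.942 kip/in.
12.51 > 9.942 → NOT adequate.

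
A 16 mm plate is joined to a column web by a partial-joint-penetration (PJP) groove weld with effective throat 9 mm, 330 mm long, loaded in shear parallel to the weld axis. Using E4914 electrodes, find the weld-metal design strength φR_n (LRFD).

E49XX → F_EXX = 490 MPa.
Effective throat (given) t_e = 9 mm.
A_we = 9 × 330 = 2970 mm².
F_nw = 0.6 F_EXX = 294 MPa.
φR_n = 0.75 × 294 × 2970 × 10⁻³ = 654.9 kN.

φR_n ≈ 655 kN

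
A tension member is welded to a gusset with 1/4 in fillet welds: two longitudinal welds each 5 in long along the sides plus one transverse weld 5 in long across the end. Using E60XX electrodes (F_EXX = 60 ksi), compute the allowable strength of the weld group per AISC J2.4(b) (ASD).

R_n/Ω ≈ 50.9 kips

t_e = 0.707 × 0.25 = 0.1767 in.
R_nwl = 0.6 × 60 × 0.1767 × 10 = 63.63 kips (longitudinal, 2 welds).
R_nwt = 0.6 × 60 × 0.1767 × 5 = 31.81 kips (transverse, base value).
(i) R_nwl + R_nwt = 95.44 kips; (ii) 0.85 R_nwl + 1.5 R_nwt = 101.8 kips.
R_n = max = 101.8 kips [governs: (ii)]; R_n/Ω = 50.9 kips.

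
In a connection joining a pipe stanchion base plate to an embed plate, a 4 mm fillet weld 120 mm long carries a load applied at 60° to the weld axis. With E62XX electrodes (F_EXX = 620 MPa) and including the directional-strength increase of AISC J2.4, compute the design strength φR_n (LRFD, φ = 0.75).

t_e = 0.707 × 4 = 2.828 mm; A_we = 2.828 × 120 = 339.4 mm².
Directional factor: 1.0 + 0.5 sin^1.5(60°) = 1.403.
F_nw = 0.6 × 620 × 1.403 = 521.9 MPa.
φR_n = 0.75 × 521.9 × 339.4 × 10⁻³ = 132.8 kN.

φR_n ≈ 133 kN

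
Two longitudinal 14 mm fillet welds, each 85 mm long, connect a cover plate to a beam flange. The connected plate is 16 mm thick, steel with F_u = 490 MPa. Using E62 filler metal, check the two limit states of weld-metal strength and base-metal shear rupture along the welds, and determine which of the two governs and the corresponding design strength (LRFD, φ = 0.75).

φR_n ≈ 469 kN (weld metal governs)

E62XX → F_EXX = 620 MPa.
t_e = 0.707 × 14 = 9.898 mm; L = 170 mm.
Weld metal: φR_n = 0.75 × 0.6 × 620 × 9.898 × 170 × 10⁻³ = 469.5 kN.
Base metal (shear rupture): φR_n = 0.75 × 0.6 × 490 × 16 × 170 × 10⁻³ = 599.8 kN.
Governing: weld metal.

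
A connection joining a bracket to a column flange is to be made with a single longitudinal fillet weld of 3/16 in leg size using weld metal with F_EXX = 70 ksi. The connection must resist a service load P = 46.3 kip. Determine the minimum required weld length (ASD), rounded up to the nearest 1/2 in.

L = 17 in

Throat t_e = 0.707 × 0.1875 = 0.1326 in.
r_n/Ω = (0.6 × 70 × 0.1326) / 2.0 = 2.784 kip/in.
L_req = P / (r_n/Ω) = 46.3 / 2.784 = 16.63 in total.
Round up → use L = 17 in.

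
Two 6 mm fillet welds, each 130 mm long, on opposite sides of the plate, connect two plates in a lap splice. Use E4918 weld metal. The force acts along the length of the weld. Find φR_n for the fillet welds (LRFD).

E49XX → F_EXX = 490 MPa.
Effective throat t_e = 0.707 × 6 = 4.242 mm.
Total length L = 260 mm; A_we = 4.242 × 260 = 1103 mm².
F_nw = 0.6 F_EXX = 0.6 × 490 = 294 MPa.
φR_n = 0.75 × 294 × 1103 × 10⁻³ = 243.2 kN.

φR_n ≈ 243 kN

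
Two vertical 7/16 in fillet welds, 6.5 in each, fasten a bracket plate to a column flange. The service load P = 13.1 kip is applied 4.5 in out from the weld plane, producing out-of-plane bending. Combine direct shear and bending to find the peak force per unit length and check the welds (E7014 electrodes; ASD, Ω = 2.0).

E70XX → F_EXX = 70 ksi.
L_w = 2 × 6.5 = 13 in; section modulus (unit throat) S = 2 × L²/6 = 14.08 in².
Direct shear f_v = P/L_w = 13.1/13 = 1.008 kip/in.
Moment M = P × e = 13.1 × 4.5 = 58.95 kip·in; bending f_b = M/S = 4.186 kip/in.
f_max = √(f_v² + f_b²) = √(1.008² + 4.186²) = 4.305 kip/in.
r_n/Ω = (1/2.0) × 0.6 × 70 × (0.707 × 0.4375) = 6.496 kip/in → adequate.

f_max ≈ 4.31 kip/in; adequate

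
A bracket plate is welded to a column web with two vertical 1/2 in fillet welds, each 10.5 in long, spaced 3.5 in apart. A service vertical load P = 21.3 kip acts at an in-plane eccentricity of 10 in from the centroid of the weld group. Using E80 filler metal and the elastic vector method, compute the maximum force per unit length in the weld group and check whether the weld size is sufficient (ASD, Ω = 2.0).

E80XX → F_EXX = 80 ksi.
Total weld length L_w = 21 in. Treat welds as unit-width lines.
Polar moment about centroid: J = 2[d³/12 + d(b/2)²] = 2[10.5³/12 + 10.5×1.75²] = 257.2 in³.
Direct shear f_v = P/L_w = 21.3 / 21 = 1.014 kip/in (vertical).
Torsion M = P·e = 21.3 × 10 = 213 kip·in.
Critical point at (x, y) = (1.75, 5.25) from centroid. f_tx = M·y/J = 4.347 kip/in; f_ty = M·x/J = 1.449 kip/in.
Resultant f_max = √[f_tx² + (f_v + f_ty)²] = √[4.347² + (1.014 + 1.449)²] = 4.996 kip/in.
Capacity per unit length: r_n/Ω = (1/2.0) × 0.6 × 80 × (0.707 × 0.5) = 8.484 kip/in.
4.996 ≤ 8.484 → adequate.

f_max ≈ 5 kip/in; adequate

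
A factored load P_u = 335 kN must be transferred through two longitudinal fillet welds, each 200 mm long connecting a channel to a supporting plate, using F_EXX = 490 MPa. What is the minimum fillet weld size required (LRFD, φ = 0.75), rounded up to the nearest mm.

Total weld length L = 400 mm.
Required throat t_e = P_u / (φ × 0.6 F_EXX × L) = 335 / (0.75 × 0.6 × 490 × 400 × 10⁻³) = 3.798 mm.
Required leg w = t_e / 0.707 = 5.372 mm → use 6 mm.

w = 6 mm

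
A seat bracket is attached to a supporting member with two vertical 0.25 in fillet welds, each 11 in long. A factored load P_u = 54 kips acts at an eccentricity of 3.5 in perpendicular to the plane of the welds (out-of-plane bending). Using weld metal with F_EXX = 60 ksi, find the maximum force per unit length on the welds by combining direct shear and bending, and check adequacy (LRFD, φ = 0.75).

f_max ≈ 5.29 kip/in; NOT adequate

L_w = 2 × 11 = 22 in; section modulus (unit throat) S = 2 × L²/6 = 40.33 in².
Direct shear f_v = P/L_w = 54/22 = 2.455 kip/in.
Moment M = P × e = 54 × 3.5 = 189 kip·in; bending f_b = M/S = 4.686 kip/in.
f_max = √(f_v² + f_b²) = √(2.455² + 4.686²) = 5.29 kip/in.
φr_n = 0.75 × 0.6 × 60 × (0.707 × 0.25) = 4.772 kip/in → NOT adequate.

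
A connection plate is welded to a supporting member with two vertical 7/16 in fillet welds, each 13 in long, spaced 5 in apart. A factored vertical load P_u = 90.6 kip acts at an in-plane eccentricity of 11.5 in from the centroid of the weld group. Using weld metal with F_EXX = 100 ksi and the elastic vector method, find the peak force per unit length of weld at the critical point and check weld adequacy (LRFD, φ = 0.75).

Total weld length L_w = 26 in. Treat welds as unit-width lines.
Polar moment about centroid: J = 2[d³/12 + d(b/2)²] = 2[13³/12 + 13×2.5²] = 528.7 in³.
Direct shear f_v = P/L_w = 90.6 / 26 = 3.485 kip/in (vertical).
Torsion M = P·e = 90.6 × 11.5 = 1041.9 kip·in.
Critical point at (x, y) = (2.5, 6.5) from centroid. f_tx = M·y/J = 12.81 kip/in; f_ty = M·x/J = 4.927 kip/in.
Resultant f_max = √[f_tx² + (f_v + f_ty)²] = √[12.81² + (3.485 + 4.927)²] = 15.33 kip/in.
Capacity per unit length: φr_n = 0.75 × 0.6 × 100 × (0.707 × 0.4375) = 13.92 kip/in.
15.33 > 13.92 → NOT adequate.

f_max ≈ 15.3 kip/in; NOT adequate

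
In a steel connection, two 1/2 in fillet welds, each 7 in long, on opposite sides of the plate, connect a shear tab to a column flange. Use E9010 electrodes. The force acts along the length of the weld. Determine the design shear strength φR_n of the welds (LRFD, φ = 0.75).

φR_n ≈ 200 kips

E90XX → F_EXX = 90 ksi.
Effective throat t_e = 0.707 × 0.5 = 0.3535 in.
Total length L = 14 in; A_we = 0.3535 × 14 = 4.949 in².
F_nw = 0.6 F_EXX = 0.6 × 90 = 54 ksi.
φR_n = 0.75 × 54 × 4.949 = 200.4 kips.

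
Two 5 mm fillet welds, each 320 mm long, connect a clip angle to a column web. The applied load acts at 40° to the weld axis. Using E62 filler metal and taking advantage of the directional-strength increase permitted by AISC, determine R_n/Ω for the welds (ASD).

E62XX → F_EXX = 620 MPa.
t_e = 0.707 × 5 = 3.535 mm; A_we = 3.535 × 640 = 2262 mm².
Directional factor: 1.0 + 0.5 sin^1.5(40°) = 1.258.
F_nw = 0.6 × 620 × 1.258 = 467.9 MPa.
R_n/Ω = (467.9 × 2262) / 2.0 × 10⁻³ = 529.2 kN.

R_n/Ω ≈ 529 kN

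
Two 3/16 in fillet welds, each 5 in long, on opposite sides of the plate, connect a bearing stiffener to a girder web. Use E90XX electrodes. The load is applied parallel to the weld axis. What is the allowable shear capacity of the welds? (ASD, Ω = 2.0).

E90XX → F_EXX = 90 ksi.
Effective throat t_e = 0.707 × 0.1875 = 0.1326 in.
Total length L = 10 in; A_we = 0.1326 × 10 = 1.326 in².
F_nw = 0.6 F_EXX = 0.6 × 90 = 54 ksi.
R_n = 54 × 1.326 = 71.58 kips; R_n/Ω = 71.58/2.0 = 35.79 kips.

R_n/Ω ≈ 35.8 kips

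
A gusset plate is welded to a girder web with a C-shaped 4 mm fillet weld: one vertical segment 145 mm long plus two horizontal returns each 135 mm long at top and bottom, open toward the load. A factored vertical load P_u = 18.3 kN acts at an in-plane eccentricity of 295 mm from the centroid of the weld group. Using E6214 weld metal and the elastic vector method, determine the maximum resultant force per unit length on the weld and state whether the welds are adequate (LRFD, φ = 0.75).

E62XX → F_EXX = 620 MPa.
Total weld length L_w = 415 mm. Treat welds as unit-width lines.
Centroid: x̄ = 2×135×67.5 / 415 = 43.92 mm from the vertical weld.
Polar moment about centroid: J = I_x + I_y = [145³/12 + 2×135×72.5²] + [145×43.92² + 2(135³/12 + 135×23.58²)] = 2513000 mm³.
Direct shear f_v = P/L_w = 18.3×10³ / 415 = 44.1 N/mm (vertical).
Torsion M = P·e = 18.3×10³ × 295 = 5398500 N·mm.
Critical point at (x, y) = (91.08, 72.5) from centroid. f_tx = M·y/J = 155.7 N/mm; f_ty = M·x/J = 195.7 N/mm.
Resultant f_max = √[f_tx² + (f_v + f_ty)²] = √[155.7² + (44.1 + 195.7)²] = 285.9 N/mm.
Capacity per unit length: φr_n = 0.75 × 0.6 × 620 × (0.707 × 4) = 789 N/mm.
285.9 ≤ 789 → adequate.

f_max ≈ 286 N/mm; adequate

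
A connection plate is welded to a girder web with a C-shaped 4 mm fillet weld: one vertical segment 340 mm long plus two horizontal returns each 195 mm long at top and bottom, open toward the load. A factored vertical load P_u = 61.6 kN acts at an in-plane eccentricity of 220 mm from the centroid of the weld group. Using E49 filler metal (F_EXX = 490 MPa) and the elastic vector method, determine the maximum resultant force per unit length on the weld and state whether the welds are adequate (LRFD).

f_max ≈ 235 N/mm; adequate

Total weld length L_w = 730 mm. Treat welds as unit-width lines.
Centroid: x̄ = 2×195×97.5 / 730 = 52.09 mm from the vertical weld.
Polar moment about centroid: J = I_x + I_y = [340³/12 + 2×195×170²] + [340×52.09² + 2(195³/12 + 195×45.41²)] = 17510000 mm³.
Direct shear f_v = P/L_w = 61.6×10³ / 730 = 84.38 N/mm (vertical).
Torsion M = P·e = 61.6×10³ × 220 = 13552000 N·mm.
Critical point at (x, y) = (142.9, 170) from centroid. f_tx = M·y/J = 131.6 N/mm; f_ty = M·x/J = 110.6 N/mm.
Resultant f_max = √[f_tx² + (f_v + f_ty)²] = √[131.6² + (84.38 + 110.6)²] = 235.2 N/mm.
Capacity per unit length: φr_n = 0.75 × 0.6 × 490 × (0.707 × 4) = 623.6 N/mm.
235.2 ≤ 623.6 → adequate.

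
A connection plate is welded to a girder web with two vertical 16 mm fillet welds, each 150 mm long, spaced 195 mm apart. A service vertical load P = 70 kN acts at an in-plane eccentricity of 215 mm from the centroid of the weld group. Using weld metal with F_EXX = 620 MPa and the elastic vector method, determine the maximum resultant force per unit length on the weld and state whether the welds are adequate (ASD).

f_max ≈ 741 N/mm; adequate

Total weld length L_w = 300 mm. Treat welds as unit-width lines.
Polar moment about centroid: J = 2[d³/12 + d(b/2)²] = 2[150³/12 + 150×97.5²] = 3414000 mm³.
Direct shear f_v = P/L_w = 70×10³ / 300 = 233.3 N/mm (vertical).
Torsion M = P·e = 70×10³ × 215 = 15050000 N·mm.
Critical point at (x, y) = (97.5, 75) from centroid. f_tx = M·y/J = 330.6 N/mm; f_ty = M·x/J = 429.8 N/mm.
Resultant f_max = √[f_tx² + (f_v + f_ty)²] = √[330.6² + (233.3 + 429.8)²] = 740.9 N/mm.
Capacity per unit length: r_n/Ω = (1/2.0) × 0.6 × 620 × (0.707 × 16) = 2104 N/mm.
740.9 ≤ 2104 → adequate.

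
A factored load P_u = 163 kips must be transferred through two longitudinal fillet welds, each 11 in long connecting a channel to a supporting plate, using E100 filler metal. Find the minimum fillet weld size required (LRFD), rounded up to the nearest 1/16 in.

E100XX → F_EXX = 100 ksi.
Total weld length L = 22 in.
Required throat t_e = P_u / (φ × 0.6 F_EXX × L) = 163 / (0.75 × 0.6 × 100 × 22) = 0.1646 in.
Required leg w = t_e / 0.707 = 0.2329 in → use 1/4 in.

w = 1/4 in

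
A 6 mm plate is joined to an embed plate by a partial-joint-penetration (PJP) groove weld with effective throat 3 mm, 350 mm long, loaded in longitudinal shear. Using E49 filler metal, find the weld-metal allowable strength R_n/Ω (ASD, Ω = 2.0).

E49XX → F_EXX = 490 MPa.
Effective throat (given) t_e = 3 mm.
A_we = 3 × 350 = 1050 mm².
F_nw = 0.6 F_EXX = 294 MPa.
R_n/Ω = (294 × 1050) / 2.0 × 10⁻³ = 154.3 kN.

R_n/Ω ≈ 154 kN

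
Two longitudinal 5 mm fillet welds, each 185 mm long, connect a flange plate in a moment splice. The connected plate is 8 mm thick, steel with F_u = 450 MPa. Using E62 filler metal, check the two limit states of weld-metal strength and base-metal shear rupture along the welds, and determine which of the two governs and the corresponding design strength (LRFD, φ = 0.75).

φR_n ≈ 365 kN (weld metal governs)

E62XX → F_EXX = 620 MPa.
t_e = 0.707 × 5 = 3.535 mm; L = 370 mm.
Weld metal: φR_n = 0.75 × 0.6 × 620 × 3.535 × 370 × 10⁻³ = 364.9 kN.
Base metal (shear rupture): φR_n = 0.75 × 0.6 × 450 × 8 × 370 × 10⁻³ = 599.4 kN.
Governing: weld metal.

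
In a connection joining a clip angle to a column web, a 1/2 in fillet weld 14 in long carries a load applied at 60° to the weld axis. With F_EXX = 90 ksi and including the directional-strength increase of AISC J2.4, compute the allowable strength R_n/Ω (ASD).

R_n/Ω ≈ 187 kip

t_e = 0.707 × 0.5 = 0.3535 in; A_we = 0.3535 × 14 = 4.949 in².
Directional factor: 1.0 + 0.5 sin^1.5(60°) = 1.403.
F_nw = 0.6 × 90 × 1.403 = 75.76 ksi.
R_n/Ω = (75.76 × 4.949) / 2.0 = 187.5 kip.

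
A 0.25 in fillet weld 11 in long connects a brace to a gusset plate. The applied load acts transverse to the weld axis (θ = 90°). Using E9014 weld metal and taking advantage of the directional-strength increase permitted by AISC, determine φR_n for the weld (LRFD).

E90XX → F_EXX = 90 ksi.
t_e = 0.707 × 0.25 = 0.1767 in; A_we = 0.1767 × 11 = 1.944 in².
Directional factor: 1.0 + 0.5 sin^1.5(90°) = 1.5.
F_nw = 0.6 × 90 × 1.5 = 81 ksi.
φR_n = 0.75 × 81 × 1.944 = 118.1 kip.

φR_n ≈ 118 kip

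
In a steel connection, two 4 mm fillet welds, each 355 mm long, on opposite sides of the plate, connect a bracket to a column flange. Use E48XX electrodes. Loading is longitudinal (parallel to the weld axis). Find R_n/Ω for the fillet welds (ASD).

E48XX → F_EXX = 480 MPa.
Effective throat t_e = 0.707 × 4 = 2.828 mm.
Total length L = 710 mm; A_we = 2.828 × 710 = 2008 mm².
F_nw = 0.6 F_EXX = 0.6 × 480 = 288 MPa.
R_n = 288 × 2008 × 10⁻³ = 578.3 kN; R_n/Ω = 578.3/2.0 = 289.1 kN.

R_n/Ω ≈ 289 kN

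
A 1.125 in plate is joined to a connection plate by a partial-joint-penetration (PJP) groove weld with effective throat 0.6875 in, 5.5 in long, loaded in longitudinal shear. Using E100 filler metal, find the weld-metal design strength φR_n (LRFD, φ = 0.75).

φR_n ≈ 170 kips

E100XX → F_EXX = 100 ksi.
Effective throat (given) t_e = 0.6875 in.
A_we = 0.6875 × 5.5 = 3.781 in².
F_nw = 0.6 F_EXX = 60 ksi.
φR_n = 0.75 × 60 × 3.781 = 170.2 kips.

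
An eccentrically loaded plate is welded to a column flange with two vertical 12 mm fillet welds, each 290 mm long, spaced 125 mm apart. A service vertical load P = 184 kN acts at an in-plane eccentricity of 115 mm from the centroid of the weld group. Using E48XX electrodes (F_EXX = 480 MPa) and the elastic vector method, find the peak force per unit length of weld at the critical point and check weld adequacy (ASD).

Total weld length L_w = 580 mm. Treat welds as unit-width lines.
Polar moment about centroid: J = 2[d³/12 + d(b/2)²] = 2[290³/12 + 290×62.5²] = 6330000 mm³.
Direct shear f_v = P/L_w = 184×10³ / 580 = 317.2 N/mm (vertical).
Torsion M = P·e = 184×10³ × 115 = 21160000 N·mm.
Critical point at (x, y) = (62.5, 145) from centroid. f_tx = M·y/J = 484.7 N/mm; f_ty = M·x/J = 208.9 N/mm.
Resultant f_max = √[f_tx² + (f_v + f_ty)²] = √[484.7² + (317.2 + 208.9)²] = 715.4 N/mm.
Capacity per unit length: r_n/Ω = (1/2.0) × 0.6 × 480 × (0.707 × 12) = 1222 N/mm.
715.4 ≤ 1222 → adequate.

f_max ≈ 715 N/mm; adequate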